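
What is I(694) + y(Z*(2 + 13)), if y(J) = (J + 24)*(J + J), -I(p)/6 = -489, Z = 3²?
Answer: 45864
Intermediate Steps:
Z = 9
I(p) = 2934 (I(p) = -6*(-489) = 2934)
y(J) = 2*J*(24 + J) (y(J) = (24 + J)*(2*J) = 2*J*(24 + J))
I(694) + y(Z*(2 + 13)) = 2934 + 2*(9*(2 + 13))*(24 + 9*(2 + 13)) = 2934 + 2*(9*15)*(24 + 9*15) = 2934 + 2*135*(24 + 135) = 2934 + 2*135*159 = 2934 + 42930 = 45864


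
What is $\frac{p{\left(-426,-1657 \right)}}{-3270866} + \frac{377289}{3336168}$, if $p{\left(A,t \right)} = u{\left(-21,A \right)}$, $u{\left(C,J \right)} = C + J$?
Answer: $\frac{18720500445}{165335734568} \approx 0.11323$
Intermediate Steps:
$p{\left(A,t \right)} = -21 + A$
$\frac{p{\left(-426,-1657 \right)}}{-3270866} + \frac{377289}{3336168} = \frac{-21 - 426}{-3270866} + \frac{377289}{3336168} = \left(-447\right) \left(- \frac{1}{3270866}\right) + 377289 \cdot \frac{1}{3336168} = \frac{447}{3270866} + \frac{11433}{101096} = \frac{18720500445}{165335734568}$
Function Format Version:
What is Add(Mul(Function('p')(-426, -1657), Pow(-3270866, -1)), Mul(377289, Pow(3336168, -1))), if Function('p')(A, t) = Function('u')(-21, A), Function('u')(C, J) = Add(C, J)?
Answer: Rational(18720500445, 165335734568) ≈ 0.11323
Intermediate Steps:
Function('p')(A, t) = Add(-21, A)
Add(Mul(Function('p')(-426, -1657), Pow(-3270866, -1)), Mul(377289, Pow(3336168, -1))) = Add(Mul(Add(-21, -426), Pow(-3270866, -1)), Mul(377289, Pow(3336168, -1))) = Add(Mul(-447, Rational(-1, 3270866)), Mul(377289, Rational(1, 3336168))) = Add(Rational(447, 3270866), Rational(11433, 101096)) = Rational(18720500445, 165335734568)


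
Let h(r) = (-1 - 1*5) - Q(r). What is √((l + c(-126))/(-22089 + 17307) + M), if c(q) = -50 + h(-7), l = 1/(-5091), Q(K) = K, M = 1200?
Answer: 7*√403191818884130/4057527 ≈ 34.641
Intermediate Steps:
h(r) = -6 - r (h(r) = (-1 - 1*5) - r = (-1 - 5) - r = -6 - r)
l = -1/5091 ≈ -0.00019643
c(q) = -49 (c(q) = -50 + (-6 - 1*(-7)) = -50 + (-6 + 7) = -50 + 1 = -49)
√((l + c(-126))/(-22089 + 17307) + M) = √((-1/5091 - 49)/(-22089 + 17307) + 1200) = √(-249460/5091/(-4782) + 1200) = √(-249460/5091*(-1/4782) + 1200) = √(124730/12172581 + 1200) = √(14607221930/12172581) = 7*√403191818884130/4057527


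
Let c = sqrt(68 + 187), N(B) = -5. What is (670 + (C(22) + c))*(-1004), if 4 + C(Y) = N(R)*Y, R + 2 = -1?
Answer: -558224 - 1004*sqrt(255) ≈ -5.7426e+5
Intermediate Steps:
R = -3 (R = -2 - 1 = -3)
C(Y) = -4 - 5*Y
c = sqrt(255) ≈ 15.969
(670 + (C(22) + c))*(-1004) = (670 + ((-4 - 5*22) + sqrt(255)))*(-1004) = (670 + ((-4 - 110) + sqrt(255)))*(-1004) = (670 + (-114 + sqrt(255)))*(-1004) = (556 + sqrt(255))*(-1004) = -558224 - 1004*sqrt(255)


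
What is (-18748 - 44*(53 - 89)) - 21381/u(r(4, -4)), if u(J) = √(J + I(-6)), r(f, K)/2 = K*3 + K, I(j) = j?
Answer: -17164 + 21381*I*√38/38 ≈ -17164.0 + 3468.5*I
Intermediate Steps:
r(f, K) = 8*K (r(f, K) = 2*(K*3 + K) = 2*(3*K + K) = 2*(4*K) = 8*K)
u(J) = √(-6 + J) (u(J) = √(J - 6) = √(-6 + J))
(-18748 - 44*(53 - 89)) - 21381/u(r(4, -4)) = (-18748 - 44*(53 - 89)) - 21381/√(-6 + 8*(-4)) = (-18748 - 44*(-36)) - 21381/√(-6 - 32) = (-18748 + 1584) - 21381*(-I*√38/38) = -17164 - 21381*(-I*√38/38) = -17164 - (-21381)*I*√38/38 = -17164 + 21381*I*√38/38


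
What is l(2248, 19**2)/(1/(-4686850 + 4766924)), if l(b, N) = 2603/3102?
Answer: 104216311/1551 ≈ 67193.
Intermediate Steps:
l(b, N) = 2603/3102 (l(b, N) = 2603*(1/3102) = 2603/3102)
l(2248, 19**2)/(1/(-4686850 + 4766924)) = 2603/(3102*(1/(-4686850 + 4766924))) = 2603/(3102*(1/80074)) = (2603/3102)*80074 = 104216311/1551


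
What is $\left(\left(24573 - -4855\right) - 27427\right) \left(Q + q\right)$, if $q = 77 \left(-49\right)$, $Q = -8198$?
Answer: $-23953971$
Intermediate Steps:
$q = -3773$
$\left(\left(24573 - -4855\right) - 27427\right) \left(Q + q\right) = \left(\left(24573 - -4855\right) - 27427\right) \left(-8198 - 3773\right) = \left(\left(24573 + 4855\right) - 27427\right) \left(-11971\right) = \left(29428 - 27427\right) \left(-11971\right) = 2001 \left(-11971\right) = -23953971$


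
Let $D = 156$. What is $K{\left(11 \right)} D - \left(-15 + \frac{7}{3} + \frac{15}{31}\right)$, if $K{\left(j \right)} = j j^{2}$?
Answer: $\frac{19311281}{93} \approx 2.0765 \cdot 10^{5}$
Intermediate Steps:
$K{\left(j \right)} = j^{3}$
$K{\left(11 \right)} D - \left(-15 + \frac{7}{3} + \frac{15}{31}\right) = 11^{3} \cdot 156 - \left(-15 + \frac{7}{3} + \frac{15}{31}\right) = 1331 \cdot 156 - \left(-15 + \frac{7}{3} + \frac{15}{31}\right) = 207636 + \left(15 - \left(\frac{15}{31} + \frac{7}{3}\right)\right) = 207636 + \left(15 - \frac{262}{93}\right) = 207636 + \frac{1133}{93} = \frac{19311281}{93}$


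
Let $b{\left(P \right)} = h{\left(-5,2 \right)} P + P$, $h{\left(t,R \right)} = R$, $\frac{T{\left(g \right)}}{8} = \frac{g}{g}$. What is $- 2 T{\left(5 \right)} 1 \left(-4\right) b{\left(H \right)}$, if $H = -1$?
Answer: $-192$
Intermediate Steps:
$T{\left(g \right)} = 8$ ($T{\left(g \right)} = 8 \frac{g}{g} = 8 \cdot 1 = 8$)
$b{\left(P \right)} = 3 P$ ($b{\left(P \right)} = 2 P + P = 3 P$)
$- 2 T{\left(5 \right)} 1 \left(-4\right) b{\left(H \right)} = \left(-2\right) 8 \cdot 1 \left(-4\right) 3 \left(-1\right) = - 16 \left(\left(-4\right) \left(-3\right)\right) = \left(-16\right) 12 = -192$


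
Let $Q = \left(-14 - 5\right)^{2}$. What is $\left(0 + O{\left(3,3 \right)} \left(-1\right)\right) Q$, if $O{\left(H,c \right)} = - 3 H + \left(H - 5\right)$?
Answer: $3971$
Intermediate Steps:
$O{\left(H,c \right)} = -5 - 2 H$ ($O{\left(H,c \right)} = - 3 H + \left(-5 + H\right) = -5 - 2 H$)
$Q = 361$ ($Q = \left(-19\right)^{2} = 361$)
$\left(0 + O{\left(3,3 \right)} \left(-1\right)\right) Q = \left(0 + \left(-5 - 6\right) \left(-1\right)\right) 361 = \left(0 - -11\right) 361 = \left(0 + 11\right) 361 = 11 \cdot 361 = 3971$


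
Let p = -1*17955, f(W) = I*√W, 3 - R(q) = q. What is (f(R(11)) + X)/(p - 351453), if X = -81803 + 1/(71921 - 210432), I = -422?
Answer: 1888435889/8527845248 + 211*I*√2/92352 ≈ 0.22144 + 0.0032311*I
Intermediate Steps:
R(q) = 3 - q
f(W) = -422*√W
p = -17955
X = -11330615334/138511 (X = -81803 + 1/(-138511) = -81803 - 1/138511 = -11330615334/138511 ≈ -81803.)
(f(R(11)) + X)/(p - 351453) = (-422*√(3 - 1*11) - 11330615334/138511)/(-17955 - 351453) = (-422*√(3 - 11) - 11330615334/138511)/(-369408) = (-844*I*√2 - 11330615334/138511)*(-1/369408) = (-11330615334/138511 - 844*I*√2)*(-1/369408) = 1888435889/8527845248 + 211*I*√2/92352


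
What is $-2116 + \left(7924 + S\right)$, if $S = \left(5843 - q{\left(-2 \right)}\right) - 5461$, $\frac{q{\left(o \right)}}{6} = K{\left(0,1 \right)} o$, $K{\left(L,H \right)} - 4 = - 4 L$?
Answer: $6238$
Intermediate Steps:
$K{\left(L,H \right)} = 4 - 4 L$
$q{\left(o \right)} = 24 o$ ($q{\left(o \right)} = 6 \left(4 - 0\right) o = 6 \left(4 + 0\right) o = 6 \cdot 4 o = 24 o$)
$S = 430$ ($S = \left(5843 - 24 \left(-2\right)\right) - 5461 = \left(5843 - -48\right) - 5461 = \left(5843 + 48\right) - 5461 = 5891 - 5461 = 430$)
$-2116 + \left(7924 + S\right) = -2116 + \left(7924 + 430\right) = -2116 + 8354 = 6238$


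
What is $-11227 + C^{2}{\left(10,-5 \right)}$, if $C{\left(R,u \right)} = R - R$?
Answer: $-11227$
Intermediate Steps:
$C{\left(R,u \right)} = 0$
$-11227 + C^{2}{\left(10,-5 \right)} = -11227 + 0^{2} = -11227 + 0 = -11227$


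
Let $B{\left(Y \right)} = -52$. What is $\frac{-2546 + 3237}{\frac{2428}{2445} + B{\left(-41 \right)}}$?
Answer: $- \frac{1689495}{124712} \approx -13.547$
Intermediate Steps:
$\frac{-2546 + 3237}{\frac{2428}{2445} + B{\left(-41 \right)}} = \frac{-2546 + 3237}{\frac{2428}{2445} - 52} = \frac{691}{2428 \cdot \frac{1}{2445} - 52} = \frac{691}{\frac{2428}{2445} - 52} = \frac{691}{- \frac{124712}{2445}} = 691 \left(- \frac{2445}{124712}\right) = - \frac{1689495}{124712}$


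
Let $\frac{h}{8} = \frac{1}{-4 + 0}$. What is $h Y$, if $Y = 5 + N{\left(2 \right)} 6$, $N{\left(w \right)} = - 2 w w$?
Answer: $86$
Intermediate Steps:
$N{\left(w \right)} = - 2 w^{2}$
$Y = -43$ ($Y = 5 + - 2 \cdot 2^{2} \cdot 6 = 5 + \left(-2\right) 4 \cdot 6 = 5 - 48 = -43$)
$h = -2$ ($h = \frac{8}{-4 + 0} = \frac{8}{-4} = 8 \left(- \frac{1}{4}\right) = -2$)
$h Y = \left(-2\right) \left(-43\right) = 86$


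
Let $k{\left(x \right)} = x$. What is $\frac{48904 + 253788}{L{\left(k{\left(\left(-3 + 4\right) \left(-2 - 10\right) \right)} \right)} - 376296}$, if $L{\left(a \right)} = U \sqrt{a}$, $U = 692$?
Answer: $- \frac{1186476967}{1475046104} - \frac{13091429 i \sqrt{3}}{4425138312} \approx -0.80437 - 0.0051241 i$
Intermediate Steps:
$L{\left(a \right)} = 692 \sqrt{a}$
$\frac{48904 + 253788}{L{\left(k{\left(\left(-3 + 4\right) \left(-2 - 10\right) \right)} \right)} - 376296} = \frac{48904 + 253788}{692 \sqrt{\left(-3 + 4\right) \left(-2 - 10\right)} - 376296} = \frac{302692}{692 \sqrt{1 \left(-12\right)} - 376296} = \frac{302692}{692 \sqrt{-12} - 376296} = \frac{302692}{692 \cdot 2 i \sqrt{3} - 376296} = \frac{302692}{1384 i \sqrt{3} - 376296} = \frac{302692}{-376296 + 1384 i \sqrt{3}}$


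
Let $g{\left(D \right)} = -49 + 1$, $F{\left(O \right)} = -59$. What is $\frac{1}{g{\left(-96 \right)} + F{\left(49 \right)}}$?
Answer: $- \frac{1}{107} \approx -0.0093458$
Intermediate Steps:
$g{\left(D \right)} = -48$
$\frac{1}{g{\left(-96 \right)} + F{\left(49 \right)}} = \frac{1}{-48 - 59} = \frac{1}{-107} = - \frac{1}{107}$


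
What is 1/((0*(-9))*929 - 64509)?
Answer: -1/64509 ≈ -1.5502e-5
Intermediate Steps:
1/((0*(-9))*929 - 64509) = 1/(0*929 - 64509) = 1/(0 - 64509) = 1/(-64509) = -1/64509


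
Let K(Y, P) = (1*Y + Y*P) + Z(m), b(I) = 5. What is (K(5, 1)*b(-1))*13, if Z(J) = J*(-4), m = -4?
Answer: 1690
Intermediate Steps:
Z(J) = -4*J
K(Y, P) = 16 + Y + P*Y (K(Y, P) = (1*Y + Y*P) - 4*(-4) = (Y + P*Y) + 16 = 16 + Y + P*Y)
(K(5, 1)*b(-1))*13 = ((16 + 5 + 1*5)*5)*13 = ((16 + 5 + 5)*5)*13 = (26*5)*13 = 130*13 = 1690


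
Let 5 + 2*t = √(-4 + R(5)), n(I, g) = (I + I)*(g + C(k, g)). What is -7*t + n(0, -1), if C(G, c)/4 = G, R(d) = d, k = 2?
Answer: 14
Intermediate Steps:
C(G, c) = 4*G
n(I, g) = 2*I*(8 + g) (n(I, g) = (I + I)*(g + 4*2) = (2*I)*(g + 8) = (2*I)*(8 + g) = 2*I*(8 + g))
t = -2 (t = -5/2 + √(-4 + 5)/2 = -5/2 + √1/2 = -5/2 + (½)*1 = -5/2 + ½ = -2)
-7*t + n(0, -1) = -7*(-2) + 2*0*(8 - 1) = 14 + 2*0*7 = 14 + 0 = 14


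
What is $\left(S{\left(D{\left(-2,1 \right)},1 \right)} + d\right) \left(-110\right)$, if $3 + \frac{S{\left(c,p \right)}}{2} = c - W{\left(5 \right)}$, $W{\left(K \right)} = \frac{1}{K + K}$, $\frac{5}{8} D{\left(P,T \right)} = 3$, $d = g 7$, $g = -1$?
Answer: $396$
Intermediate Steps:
$d = -7$ ($d = \left(-1\right) 7 = -7$)
$D{\left(P,T \right)} = \frac{24}{5}$ ($D{\left(P,T \right)} = \frac{8}{5} \cdot 3 = \frac{24}{5}$)
$W{\left(K \right)} = \frac{1}{2 K}$
$S{\left(c,p \right)} = - \frac{31}{5} + 2 c$ ($S{\left(c,p \right)} = -6 + 2 \left(c - \frac{1}{2 \cdot 5}\right) = -6 + 2 \left(c - \frac{1}{2} \cdot \frac{1}{5}\right) = -6 + 2 \left(c - \frac{1}{10}\right) = -6 + 2 \left(- \frac{1}{10} + c\right) = -6 + \left(- \frac{1}{5} + 2 c\right) = - \frac{31}{5} + 2 c$)
$\left(S{\left(D{\left(-2,1 \right)},1 \right)} + d\right) \left(-110\right) = \left(\left(- \frac{31}{5} + 2 \cdot \frac{24}{5}\right) - 7\right) \left(-110\right) = \left(\left(- \frac{31}{5} + \frac{48}{5}\right) - 7\right) \left(-110\right) = \left(\frac{17}{5} - 7\right) \left(-110\right) = \left(- \frac{18}{5}\right) \left(-110\right) = 396$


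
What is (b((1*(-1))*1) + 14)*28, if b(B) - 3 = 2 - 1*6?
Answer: 364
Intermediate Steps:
b(B) = -1 (b(B) = 3 + (2 - 1*6) = 3 + (2 - 6) = 3 - 4 = -1)
(b((1*(-1))*1) + 14)*28 = (-1 + 14)*28 = 13*28 = 364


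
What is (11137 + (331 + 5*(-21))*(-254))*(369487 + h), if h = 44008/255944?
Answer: -42070950004428/2461 ≈ -1.7095e+10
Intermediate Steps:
h = 5501/31993 (h = 44008*(1/255944) = 5501/31993 ≈ 0.17194)
(11137 + (331 + 5*(-21))*(-254))*(369487 + h) = (11137 + (331 + 5*(-21))*(-254))*(369487 + 5501/31993) = (11137 + (331 - 105)*(-254))*(11821003092/31993) = (11137 + 226*(-254))*(11821003092/31993) = (11137 - 57404)*(11821003092/31993) = -46267*11821003092/31993 = -42070950004428/2461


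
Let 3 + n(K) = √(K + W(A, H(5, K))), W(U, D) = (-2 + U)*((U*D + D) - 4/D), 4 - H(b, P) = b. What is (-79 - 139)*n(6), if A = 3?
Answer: 654 - 218*√6 ≈ 120.01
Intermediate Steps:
H(b, P) = 4 - b
W(U, D) = (-2 + U)*(D - 4/D + D*U) (W(U, D) = (-2 + U)*((D*U + D) - 4/D) = (-2 + U)*((D + D*U) - 4/D) = (-2 + U)*(D - 4/D + D*U))
n(K) = -3 + √K (n(K) = -3 + √(K + (8 - 4*3 + (4 - 1*5)²*(-2 + 3² - 1*3))/(4 - 1*5)) = -3 + √(K + (8 - 12 + (4 - 5)²*(-2 + 9 - 3))/(4 - 5)) = -3 + √(K + (8 - 12 + (-1)²*4)/(-1)) = -3 + √(K - (8 - 12 + 1*4)) = -3 + √(K - (8 - 12 + 4)) = -3 + √(K - 1*0) = -3 + √(K + 0) = -3 + √K)
(-79 - 139)*n(6) = (-79 - 139)*(-3 + √6) = -218*(-3 + √6) = 654 - 218*√6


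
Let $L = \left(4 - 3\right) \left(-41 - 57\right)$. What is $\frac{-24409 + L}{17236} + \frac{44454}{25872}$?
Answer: $\frac{5506835}{18580408} \approx 0.29638$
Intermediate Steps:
$L = -98$ ($L = \left(4 - 3\right) \left(-98\right) = 1 \left(-98\right) = -98$)
$\frac{-24409 + L}{17236} + \frac{44454}{25872} = \frac{-24409 - 98}{17236} + \frac{44454}{25872} = \left(-24507\right) \frac{1}{17236} + 44454 \cdot \frac{1}{25872} = - \frac{24507}{17236} + \frac{7409}{4312} = \frac{5506835}{18580408}$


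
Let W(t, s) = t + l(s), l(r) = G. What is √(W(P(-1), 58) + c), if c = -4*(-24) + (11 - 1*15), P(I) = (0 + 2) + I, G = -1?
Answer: 2*√23 ≈ 9.5917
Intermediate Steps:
l(r) = -1
P(I) = 2 + I
W(t, s) = -1 + t (W(t, s) = t - 1 = -1 + t)
c = 92 (c = 96 + (11 - 15) = 96 - 4 = 92)
√(W(P(-1), 58) + c) = √((-1 + (2 - 1)) + 92) = √((-1 + 1) + 92) = √(0 + 92) = √92 = 2*√23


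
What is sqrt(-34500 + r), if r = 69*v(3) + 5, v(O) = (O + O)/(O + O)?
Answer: I*sqrt(34426) ≈ 185.54*I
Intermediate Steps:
v(O) = 1 (v(O) = (2*O)/((2*O)) = (2*O)*(1/(2*O)) = 1)
r = 74 (r = 69*1 + 5 = 69 + 5 = 74)
sqrt(-34500 + r) = sqrt(-34500 + 74) = sqrt(-34426) = I*sqrt(34426)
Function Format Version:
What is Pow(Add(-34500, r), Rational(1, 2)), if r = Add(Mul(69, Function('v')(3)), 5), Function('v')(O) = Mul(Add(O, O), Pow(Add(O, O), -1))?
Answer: Mul(I, Pow(34426, Rational(1, 2))) ≈ Mul(185.54, I)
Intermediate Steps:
Function('v')(O) = 1 (Function('v')(O) = Mul(Mul(2, O), Pow(Mul(2, O), -1)) = Mul(Mul(2, O), Mul(Rational(1, 2), Pow(O, -1))) = 1)
r = 74 (r = Add(Mul(69, 1), 5) = Add(69, 5) = 74)
Pow(Add(-34500, r), Rational(1, 2)) = Pow(Add(-34500, 74), Rational(1, 2)) = Pow(-34426, Rational(1, 2)) = Mul(I, Pow(34426, Rational(1, 2)))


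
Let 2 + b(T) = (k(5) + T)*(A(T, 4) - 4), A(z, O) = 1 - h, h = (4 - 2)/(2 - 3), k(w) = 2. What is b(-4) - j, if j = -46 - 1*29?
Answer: 75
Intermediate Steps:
h = -2 (h = 2/(-1) = 2*(-1) = -2)
A(z, O) = 3 (A(z, O) = 1 - 1*(-2) = 1 + 2 = 3)
b(T) = -4 - T (b(T) = -2 + (2 + T)*(3 - 4) = -2 + (2 + T)*(-1) = -2 + (-2 - T) = -4 - T)
j = -75 (j = -46 - 29 = -75)
b(-4) - j = (-4 - 1*(-4)) - 1*(-75) = (-4 + 4) + 75 = 0 + 75 = 75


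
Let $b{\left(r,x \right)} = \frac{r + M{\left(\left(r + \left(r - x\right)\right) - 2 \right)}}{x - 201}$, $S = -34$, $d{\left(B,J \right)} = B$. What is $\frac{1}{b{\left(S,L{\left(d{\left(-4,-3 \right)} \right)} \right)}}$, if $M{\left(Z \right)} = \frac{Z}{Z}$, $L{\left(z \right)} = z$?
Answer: $\frac{205}{33} \approx 6.2121$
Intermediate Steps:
$M{\left(Z \right)} = 1$
$b{\left(r,x \right)} = \frac{1 + r}{-201 + x}$ ($b{\left(r,x \right)} = \frac{r + 1}{x - 201} = \frac{1 + r}{-201 + x}$)
$\frac{1}{b{\left(S,L{\left(d{\left(-4,-3 \right)} \right)} \right)}} = \frac{1}{\frac{1}{-201 - 4} \left(1 - 34\right)} = \frac{1}{\frac{1}{-205} \left(-33\right)} = \frac{1}{\left(- \frac{1}{205}\right) \left(-33\right)} = \frac{1}{\frac{33}{205}} = \frac{205}{33}$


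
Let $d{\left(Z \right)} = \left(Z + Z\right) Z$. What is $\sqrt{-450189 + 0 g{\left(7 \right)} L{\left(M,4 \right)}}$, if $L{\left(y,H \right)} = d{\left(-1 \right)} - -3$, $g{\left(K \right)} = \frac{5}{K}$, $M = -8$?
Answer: $3 i \sqrt{50021} \approx 670.96 i$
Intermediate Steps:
$d{\left(Z \right)} = 2 Z^{2}$ ($d{\left(Z \right)} = 2 Z Z = 2 Z^{2}$)
$L{\left(y,H \right)} = 5$ ($L{\left(y,H \right)} = 2 \left(-1\right)^{2} - -3 = 2 \cdot 1 + 3 = 2 + 3 = 5$)
$\sqrt{-450189 + 0 g{\left(7 \right)} L{\left(M,4 \right)}} = \sqrt{-450189 + 0 \cdot \frac{5}{7} \cdot 5} = \sqrt{-450189 + 0 \cdot 5} = \sqrt{-450189 + 0} = \sqrt{-450189} = 3 i \sqrt{50021}$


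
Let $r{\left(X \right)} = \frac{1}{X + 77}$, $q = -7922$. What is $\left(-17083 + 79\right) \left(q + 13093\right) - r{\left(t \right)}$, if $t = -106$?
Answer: $- \frac{2549902835}{29} \approx -8.7928 \cdot 10^{7}$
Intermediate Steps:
$r{\left(X \right)} = \frac{1}{77 + X}$
$\left(-17083 + 79\right) \left(q + 13093\right) - r{\left(t \right)} = \left(-17083 + 79\right) \left(-7922 + 13093\right) - \frac{1}{77 - 106} = \left(-17004\right) 5171 - \frac{1}{-29} = -87927684 - - \frac{1}{29} = -87927684 + \frac{1}{29} = - \frac{2549902835}{29}$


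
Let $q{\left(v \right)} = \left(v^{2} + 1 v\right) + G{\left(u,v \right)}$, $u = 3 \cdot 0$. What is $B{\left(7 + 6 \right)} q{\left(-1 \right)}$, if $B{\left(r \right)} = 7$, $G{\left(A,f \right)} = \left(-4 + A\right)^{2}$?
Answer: $112$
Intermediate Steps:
$u = 0$
$q{\left(v \right)} = 16 + v + v^{2}$ ($q{\left(v \right)} = \left(v^{2} + 1 v\right) + \left(-4 + 0\right)^{2} = \left(v^{2} + v\right) + \left(-4\right)^{2} = \left(v + v^{2}\right) + 16 = 16 + v + v^{2}$)
$B{\left(7 + 6 \right)} q{\left(-1 \right)} = 7 \left(16 - 1 + \left(-1\right)^{2}\right) = 7 \left(16 - 1 + 1\right) = 7 \cdot 16 = 112$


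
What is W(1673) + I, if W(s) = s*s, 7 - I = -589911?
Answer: 3388847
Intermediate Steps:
I = 589918 (I = 7 - 1*(-589911) = 7 + 589911 = 589918)
W(s) = s**2
W(1673) + I = 1673**2 + 589918 = 2798929 + 589918 = 3388847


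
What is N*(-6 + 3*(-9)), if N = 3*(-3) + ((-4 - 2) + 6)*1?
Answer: 297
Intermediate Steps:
N = -9 (N = -9 + (-6 + 6)*1 = -9 + 0*1 = -9 + 0 = -9)
N*(-6 + 3*(-9)) = -9*(-6 + 3*(-9)) = -9*(-6 - 27) = -9*(-33) = 297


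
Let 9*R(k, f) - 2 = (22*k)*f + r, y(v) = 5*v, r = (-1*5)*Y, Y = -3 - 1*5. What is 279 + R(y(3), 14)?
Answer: 797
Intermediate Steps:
Y = -8 (Y = -3 - 5 = -8)
r = 40 (r = -1*5*(-8) = -5*(-8) = 40)
R(k, f) = 14/3 + 22*f*k/9 (R(k, f) = 2/9 + ((22*k)*f + 40)/9 = 2/9 + (22*f*k + 40)/9 = 2/9 + (40 + 22*f*k)/9 = 2/9 + (40/9 + 22*f*k/9) = 14/3 + 22*f*k/9)
279 + R(y(3), 14) = 279 + (14/3 + (22/9)*14*(5*3)) = 279 + (14/3 + (22/9)*14*15) = 279 + (14/3 + 1540/3) = 279 + 518 = 797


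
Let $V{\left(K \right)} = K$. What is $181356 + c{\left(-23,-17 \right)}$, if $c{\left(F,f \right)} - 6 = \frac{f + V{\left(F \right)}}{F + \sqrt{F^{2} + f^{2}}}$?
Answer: $\frac{52412698}{289} - \frac{40 \sqrt{818}}{289} \approx 1.8135 \cdot 10^{5}$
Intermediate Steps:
$c{\left(F,f \right)} = 6 + \frac{F + f}{F + \sqrt{F^{2} + f^{2}}}$ ($c{\left(F,f \right)} = 6 + \frac{f + F}{F + \sqrt{F^{2} + f^{2}}} = 6 + \frac{F + f}{F + \sqrt{F^{2} + f^{2}}}$)
$181356 + c{\left(-23,-17 \right)} = 181356 + \frac{-17 + 6 \sqrt{\left(-23\right)^{2} + \left(-17\right)^{2}} + 7 \left(-23\right)}{-23 + \sqrt{\left(-23\right)^{2} + \left(-17\right)^{2}}} = 181356 + \frac{-17 + 6 \sqrt{529 + 289} - 161}{-23 + \sqrt{529 + 289}} = 181356 + \frac{-17 + 6 \sqrt{818} - 161}{-23 + \sqrt{818}} = 181356 + \frac{-178 + 6 \sqrt{818}}{-23 + \sqrt{818}}$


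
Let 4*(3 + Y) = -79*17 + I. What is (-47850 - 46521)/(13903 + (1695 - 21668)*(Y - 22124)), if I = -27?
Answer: -758/3604797 ≈ -0.00021028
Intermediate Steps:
Y = -691/2 (Y = -3 + (-79*17 - 27)/4 = -3 + (-1343 - 27)/4 = -3 + (¼)*(-1370) = -3 - 685/2 = -691/2 ≈ -345.50)
(-47850 - 46521)/(13903 + (1695 - 21668)*(Y - 22124)) = (-47850 - 46521)/(13903 + (1695 - 21668)*(-691/2 - 22124)) = -94371/(13903 - 19973*(-44939/2)) = -94371/(13903 + 897566647/2) = -94371/897594453/2 = -94371*2/897594453 = -758/3604797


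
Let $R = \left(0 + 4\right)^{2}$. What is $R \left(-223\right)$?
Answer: $-3568$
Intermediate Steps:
$R = 16$ ($R = 4^{2} = 16$)
$R \left(-223\right) = 16 \left(-223\right) = -3568$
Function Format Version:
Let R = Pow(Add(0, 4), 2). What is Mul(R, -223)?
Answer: -3568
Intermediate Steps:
R = 16 (R = Pow(4, 2) = 16)
Mul(R, -223) = Mul(16, -223) = -3568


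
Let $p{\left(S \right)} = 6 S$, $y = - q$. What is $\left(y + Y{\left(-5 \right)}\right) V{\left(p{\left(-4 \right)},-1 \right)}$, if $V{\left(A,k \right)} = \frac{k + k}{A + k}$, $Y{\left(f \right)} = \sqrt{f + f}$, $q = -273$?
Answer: $\frac{546}{25} + \frac{2 i \sqrt{10}}{25} \approx 21.84 + 0.25298 i$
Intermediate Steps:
$y = 273$ ($y = \left(-1\right) \left(-273\right) = 273$)
$Y{\left(f \right)} = \sqrt{2} \sqrt{f}$ ($Y{\left(f \right)} = \sqrt{2 f} = \sqrt{2} \sqrt{f}$)
$V{\left(A,k \right)} = \frac{2 k}{A + k}$
$\left(y + Y{\left(-5 \right)}\right) V{\left(p{\left(-4 \right)},-1 \right)} = \left(273 + \sqrt{2} \sqrt{-5}\right) 2 \left(-1\right) \frac{1}{6 \left(-4\right) - 1} = \left(273 + \sqrt{2} i \sqrt{5}\right) 2 \left(-1\right) \frac{1}{-24 - 1} = \left(273 + i \sqrt{10}\right) 2 \left(-1\right) \frac{1}{-25} = \left(273 + i \sqrt{10}\right) 2 \left(-1\right) \left(- \frac{1}{25}\right) = \left(273 + i \sqrt{10}\right) \frac{2}{25} = \frac{546}{25} + \frac{2 i \sqrt{10}}{25}$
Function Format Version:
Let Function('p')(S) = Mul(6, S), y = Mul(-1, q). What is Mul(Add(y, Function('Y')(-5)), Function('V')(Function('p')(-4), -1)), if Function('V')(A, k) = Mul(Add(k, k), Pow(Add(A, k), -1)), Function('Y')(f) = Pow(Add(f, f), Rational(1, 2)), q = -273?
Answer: Add(Rational(546, 25), Mul(Rational(2, 25), I, Pow(10, Rational(1, 2)))) ≈ Add(21.840, Mul(0.25298, I))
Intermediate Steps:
y = 273 (y = Mul(-1, -273) = 273)
Function('Y')(f) = Mul(Pow(2, Rational(1, 2)), Pow(f, Rational(1, 2))) (Function('Y')(f) = Pow(Mul(2, f), Rational(1, 2)) = Mul(Pow(2, Rational(1, 2)), Pow(f, Rational(1, 2))))
Function('V')(A, k) = Mul(2, k, Pow(Add(A, k), -1)) (Function('V')(A, k) = Mul(Mul(2, k), Pow(Add(A, k), -1)) = Mul(2, k, Pow(Add(A, k), -1)))
Mul(Add(y, Function('Y')(-5)), Function('V')(Function('p')(-4), -1)) = Mul(Add(273, Mul(Pow(2, Rational(1, 2)), Pow(-5, Rational(1, 2)))), Mul(2, -1, Pow(Add(Mul(6, -4), -1), -1))) = Mul(Add(273, Mul(Pow(2, Rational(1, 2)), Mul(I, Pow(5, Rational(1, 2))))), Mul(2, -1, Pow(Add(-24, -1), -1))) = Mul(Add(273, Mul(I, Pow(10, Rational(1, 2)))), Mul(2, -1, Pow(-25, -1))) = Mul(Add(273, Mul(I, Pow(10, Rational(1, 2)))), Mul(2, -1, Rational(-1, 25))) = Mul(Add(273, Mul(I, Pow(10, Rational(1, 2)))), Rational(2, 25)) = Add(Rational(546, 25), Mul(Rational(2, 25), I, Pow(10, Rational(1, 2))))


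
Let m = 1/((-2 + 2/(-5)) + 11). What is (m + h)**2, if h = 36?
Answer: 2411809/1849 ≈ 1304.4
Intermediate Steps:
m = 5/43 (m = 1/((-2 - 1/5*2) + 11) = 1/((-2 - 2/5) + 11) = 1/(-12/5 + 11) = 1/(43/5) = 5/43 ≈ 0.11628)
(m + h)**2 = (5/43 + 36)**2 = (1553/43)**2 = 2411809/1849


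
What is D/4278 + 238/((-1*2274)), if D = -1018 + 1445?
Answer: -7861/1621362 ≈ -0.0048484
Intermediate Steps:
D = 427
D/4278 + 238/((-1*2274)) = 427/4278 + 238/((-1*2274)) = 427*(1/4278) + 238/(-2274) = 427/4278 + 238*(-1/2274) = 427/4278 - 119/1137 = -7861/1621362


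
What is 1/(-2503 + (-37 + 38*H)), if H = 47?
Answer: -1/754 ≈ -0.0013263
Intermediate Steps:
1/(-2503 + (-37 + 38*H)) = 1/(-2503 + (-37 + 38*47)) = 1/(-2503 + (-37 + 1786)) = 1/(-2503 + 1749) = 1/(-754) = -1/754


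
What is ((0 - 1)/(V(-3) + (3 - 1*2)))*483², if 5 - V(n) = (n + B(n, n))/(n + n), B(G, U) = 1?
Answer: -699867/17 ≈ -41169.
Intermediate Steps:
V(n) = 5 - (1 + n)/(2*n) (V(n) = 5 - (n + 1)/(n + n) = 5 - (1 + n)/(2*n))
((0 - 1)/(V(-3) + (3 - 1*2)))*483² = ((0 - 1)/((½)*(-1 + 9*(-3))/(-3) + (3 - 1*2)))*483² = -1/((½)*(-⅓)*(-1 - 27) + (3 - 2))*233289 = -1/((½)*(-⅓)*(-28) + 1)*233289 = -1/(14/3 + 1)*233289 = -1/17/3*233289 = -1*3/17*233289 = -3/17*233289 = -699867/17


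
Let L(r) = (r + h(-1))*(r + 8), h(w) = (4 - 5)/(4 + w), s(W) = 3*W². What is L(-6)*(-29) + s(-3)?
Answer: 1183/3 ≈ 394.33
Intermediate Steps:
h(w) = -1/(4 + w)
L(r) = (8 + r)*(-⅓ + r) (L(r) = (r - 1/(4 - 1))*(r + 8) = (r - 1/3)*(8 + r) = (r - 1*⅓)*(8 + r) = (r - ⅓)*(8 + r) = (-⅓ + r)*(8 + r) = (8 + r)*(-⅓ + r))
L(-6)*(-29) + s(-3) = (-8/3 + (-6)² + (23/3)*(-6))*(-29) + 3*(-3)² = (-8/3 + 36 - 46)*(-29) + 3*9 = -38/3*(-29) + 27 = 1102/3 + 27 = 1183/3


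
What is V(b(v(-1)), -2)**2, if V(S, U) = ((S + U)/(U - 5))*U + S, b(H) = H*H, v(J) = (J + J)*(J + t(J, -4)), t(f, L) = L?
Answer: 16384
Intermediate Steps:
v(J) = 2*J*(-4 + J) (v(J) = (J + J)*(J - 4) = (2*J)*(-4 + J) = 2*J*(-4 + J))
b(H) = H**2
V(S, U) = S + U*(S + U)/(-5 + U) (V(S, U) = ((S + U)/(-5 + U))*U + S = U*(S + U)/(-5 + U) + S = S + U*(S + U)/(-5 + U))
V(b(v(-1)), -2)**2 = (((-2)**2 - 5*4*(-4 - 1)**2 + 2*(2*(-1)*(-4 - 1))**2*(-2))/(-5 - 2))**2 = ((4 - 5*(2*(-1)*(-5))**2 + 2*(2*(-1)*(-5))**2*(-2))/(-7))**2 = (-(4 - 5*10**2 + 2*10**2*(-2))/7)**2 = (-(4 - 5*100 + 2*100*(-2))/7)**2 = (-(4 - 500 - 400)/7)**2 = (-1/7*(-896))**2 = 128**2 = 16384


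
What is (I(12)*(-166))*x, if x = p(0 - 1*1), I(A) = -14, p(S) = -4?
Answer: -9296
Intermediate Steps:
x = -4
(I(12)*(-166))*x = -14*(-166)*(-4) = 2324*(-4) = -9296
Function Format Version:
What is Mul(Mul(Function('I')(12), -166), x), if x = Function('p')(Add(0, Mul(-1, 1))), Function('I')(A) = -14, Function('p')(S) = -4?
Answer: -9296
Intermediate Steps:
x = -4
Mul(Mul(Function('I')(12), -166), x) = Mul(Mul(-14, -166), -4) = Mul(2324, -4) = -9296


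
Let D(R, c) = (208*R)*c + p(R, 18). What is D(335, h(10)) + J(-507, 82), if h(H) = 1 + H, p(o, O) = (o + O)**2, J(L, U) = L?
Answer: 890582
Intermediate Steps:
p(o, O) = (O + o)**2
D(R, c) = (18 + R)**2 + 208*R*c (D(R, c) = (208*R)*c + (18 + R)**2 = 208*R*c + (18 + R)**2 = (18 + R)**2 + 208*R*c)
D(335, h(10)) + J(-507, 82) = ((18 + 335)**2 + 208*335*(1 + 10)) - 507 = (353**2 + 208*335*11) - 507 = (124609 + 766480) - 507 = 891089 - 507 = 890582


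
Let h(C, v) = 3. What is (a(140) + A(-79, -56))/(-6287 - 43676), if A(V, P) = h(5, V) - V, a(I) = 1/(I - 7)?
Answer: -10907/6645079 ≈ -0.0016414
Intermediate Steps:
a(I) = 1/(-7 + I)
A(V, P) = 3 - V
(a(140) + A(-79, -56))/(-6287 - 43676) = (1/(-7 + 140) + (3 - 1*(-79)))/(-6287 - 43676) = (1/133 + (3 + 79))/(-49963) = (1/133 + 82)*(-1/49963) = (10907/133)*(-1/49963) = -10907/6645079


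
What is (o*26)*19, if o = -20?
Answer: -9880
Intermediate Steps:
(o*26)*19 = -20*26*19 = -520*19 = -9880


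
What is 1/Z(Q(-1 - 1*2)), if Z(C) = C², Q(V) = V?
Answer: ⅑ ≈ 0.11111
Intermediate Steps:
1/Z(Q(-1 - 1*2)) = 1/((-1 - 1*2)²) = 1/((-1 - 2)²) = 1/((-3)²) = 1/9 = ⅑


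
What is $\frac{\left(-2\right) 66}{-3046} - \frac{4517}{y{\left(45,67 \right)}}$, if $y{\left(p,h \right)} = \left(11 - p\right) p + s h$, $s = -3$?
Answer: $\frac{6993637}{2636313} \approx 2.6528$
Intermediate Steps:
$y{\left(p,h \right)} = - 3 h + p \left(11 - p\right)$ ($y{\left(p,h \right)} = \left(11 - p\right) p - 3 h = p \left(11 - p\right) - 3 h = - 3 h + p \left(11 - p\right)$)
$\frac{\left(-2\right) 66}{-3046} - \frac{4517}{y{\left(45,67 \right)}} = \frac{\left(-2\right) 66}{-3046} - \frac{4517}{- 45^{2} - 201 + 11 \cdot 45} = \left(-132\right) \left(- \frac{1}{3046}\right) - \frac{4517}{\left(-1\right) 2025 - 201 + 495} = \frac{66}{1523} - \frac{4517}{-2025 - 201 + 495} = \frac{66}{1523} - \frac{4517}{-1731} = \frac{66}{1523} - - \frac{4517}{1731} = \frac{66}{1523} + \frac{4517}{1731} = \frac{6993637}{2636313}$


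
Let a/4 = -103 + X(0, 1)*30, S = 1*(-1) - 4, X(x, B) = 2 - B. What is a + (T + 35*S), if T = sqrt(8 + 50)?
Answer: -467 + sqrt(58) ≈ -459.38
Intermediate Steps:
T = sqrt(58) ≈ 7.6158
S = -5 (S = -1 - 4 = -5)
a = -292 (a = 4*(-103 + (2 - 1*1)*30) = 4*(-103 + (2 - 1)*30) = 4*(-103 + 1*30) = 4*(-103 + 30) = 4*(-73) = -292)
a + (T + 35*S) = -292 + (sqrt(58) + 35*(-5)) = -292 + (sqrt(58) - 175) = -292 + (-175 + sqrt(58)) = -467 + sqrt(58)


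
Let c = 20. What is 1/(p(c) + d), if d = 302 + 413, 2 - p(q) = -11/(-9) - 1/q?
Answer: 180/128849 ≈ 0.0013970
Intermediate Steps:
p(q) = 7/9 + 1/q (p(q) = 2 - (-11/(-9) - 1/q) = 2 - (-11*(-1/9) - 1/q) = 2 - (11/9 - 1/q) = 2 + (-11/9 + 1/q) = 7/9 + 1/q)
d = 715
1/(p(c) + d) = 1/((7/9 + 1/20) + 715) = 1/(149/180 + 715) = 1/(128849/180) = 180/128849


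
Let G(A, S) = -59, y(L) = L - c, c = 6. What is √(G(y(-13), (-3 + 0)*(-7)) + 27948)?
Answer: 167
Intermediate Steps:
y(L) = -6 + L (y(L) = L - 1*6 = L - 6 = -6 + L)
√(G(y(-13), (-3 + 0)*(-7)) + 27948) = √(-59 + 27948) = √27889 = 167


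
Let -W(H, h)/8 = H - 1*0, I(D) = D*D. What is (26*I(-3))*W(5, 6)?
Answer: -9360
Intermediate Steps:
I(D) = D²
W(H, h) = -8*H (W(H, h) = -8*(H - 1*0) = -8*(H + 0) = -8*H)
(26*I(-3))*W(5, 6) = (26*(-3)²)*(-8*5) = (26*9)*(-40) = 234*(-40) = -9360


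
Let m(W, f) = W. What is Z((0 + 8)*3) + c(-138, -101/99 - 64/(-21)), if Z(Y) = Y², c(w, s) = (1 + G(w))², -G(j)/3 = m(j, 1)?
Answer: 172801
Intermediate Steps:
G(j) = -3*j
c(w, s) = (1 - 3*w)²
Z((0 + 8)*3) + c(-138, -101/99 - 64/(-21)) = ((0 + 8)*3)² + (-1 + 3*(-138))² = (8*3)² + (-1 - 414)² = 24² + (-415)² = 576 + 172225 = 172801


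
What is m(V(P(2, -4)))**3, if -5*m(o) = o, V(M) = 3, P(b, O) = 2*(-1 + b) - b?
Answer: -27/125 ≈ -0.21600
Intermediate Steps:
P(b, O) = -2 + b (P(b, O) = (-2 + 2*b) - b = -2 + b)
m(o) = -o/5
m(V(P(2, -4)))**3 = (-1/5*3)**3 = (-3/5)**3 = -27/125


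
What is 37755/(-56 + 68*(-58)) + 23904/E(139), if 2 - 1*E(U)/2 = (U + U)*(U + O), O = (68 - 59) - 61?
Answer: -24021873/2418400 ≈ -9.9330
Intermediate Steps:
O = -52 (O = 9 - 61 = -52)
E(U) = 4 - 4*U*(-52 + U) (E(U) = 4 - 2*(U + U)*(U - 52) = 4 - 2*2*U*(-52 + U) = 4 - 4*U*(-52 + U))
37755/(-56 + 68*(-58)) + 23904/E(139) = 37755/(-56 + 68*(-58)) + 23904/(4 - 4*139² + 208*139) = 37755/(-56 - 3944) + 23904/(4 - 4*19321 + 28912) = 37755/(-4000) + 23904/(4 - 77284 + 28912) = 37755*(-1/4000) + 23904/(-48368) = -7551/800 + 23904*(-1/48368) = -7551/800 - 1494/3023 = -24021873/2418400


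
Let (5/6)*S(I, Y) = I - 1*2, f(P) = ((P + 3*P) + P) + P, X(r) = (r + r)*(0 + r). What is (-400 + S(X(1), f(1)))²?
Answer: 160000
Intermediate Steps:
X(r) = 2*r² (X(r) = (2*r)*r = 2*r²)
f(P) = 6*P (f(P) = (4*P + P) + P = 5*P + P = 6*P)
S(I, Y) = -12/5 + 6*I/5 (S(I, Y) = 6*(I - 1*2)/5 = 6*(I - 2)/5 = 6*(-2 + I)/5 = -12/5 + 6*I/5)
(-400 + S(X(1), f(1)))² = (-400 + (-12/5 + 6*(2*1²)/5))² = (-400 + (-12/5 + 6*(2*1)/5))² = (-400 + (-12/5 + (6/5)*2))² = (-400 + (-12/5 + 12/5))² = (-400 + 0)² = (-400)² = 160000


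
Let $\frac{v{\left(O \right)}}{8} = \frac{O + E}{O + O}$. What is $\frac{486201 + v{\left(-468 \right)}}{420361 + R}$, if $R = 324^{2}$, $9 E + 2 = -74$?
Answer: $\frac{511973941}{553179861} \approx 0.92551$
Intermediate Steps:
$E = - \frac{76}{9}$ ($E = - \frac{2}{9} + \frac{1}{9} \left(-74\right) = - \frac{2}{9} - \frac{74}{9} = - \frac{76}{9} \approx -8.4444$)
$v{\left(O \right)} = \frac{4 \left(- \frac{76}{9} + O\right)}{O}$ ($v{\left(O \right)} = 8 \frac{O - \frac{76}{9}}{O + O} = 8 \frac{- \frac{76}{9} + O}{2 O} = \frac{4 \left(- \frac{76}{9} + O\right)}{O}$)
$R = 104976$
$\frac{486201 + v{\left(-468 \right)}}{420361 + R} = \frac{486201 + \left(4 - \frac{304}{9 \left(-468\right)}\right)}{420361 + 104976} = \frac{486201 + \left(4 - - \frac{76}{1053}\right)}{525337} = \left(486201 + \left(4 + \frac{76}{1053}\right)\right) \frac{1}{525337} = \left(486201 + \frac{4288}{1053}\right) \frac{1}{525337} = \frac{511973941}{1053} \cdot \frac{1}{525337} = \frac{511973941}{553179861}$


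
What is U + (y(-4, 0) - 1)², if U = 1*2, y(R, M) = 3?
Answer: 6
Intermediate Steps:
U = 2
U + (y(-4, 0) - 1)² = 2 + (3 - 1)² = 2 + 2² = 2 + 4 = 6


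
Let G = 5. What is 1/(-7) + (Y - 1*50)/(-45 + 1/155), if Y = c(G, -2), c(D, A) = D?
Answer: 41851/48818 ≈ 0.85729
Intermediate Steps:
Y = 5
1/(-7) + (Y - 1*50)/(-45 + 1/155) = 1/(-7) + (5 - 1*50)/(-45 + 1/155) = -1/7 + (5 - 50)/(-45 + 1/155) = -1/7 - 45/(-6974/155) = -1/7 - 155/6974*(-45) = -1/7 + 6975/6974 = 41851/48818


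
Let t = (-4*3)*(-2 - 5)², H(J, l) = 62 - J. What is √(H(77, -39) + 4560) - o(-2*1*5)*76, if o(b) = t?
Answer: 44688 + 3*√505 ≈ 44755.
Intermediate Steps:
t = -588 (t = -12*(-7)² = -12*49 = -588)
o(b) = -588
√(H(77, -39) + 4560) - o(-2*1*5)*76 = √((62 - 1*77) + 4560) - (-588)*76 = √((62 - 77) + 4560) - 1*(-44688) = √(-15 + 4560) + 44688 = √4545 + 44688 = 3*√505 + 44688 = 44688 + 3*√505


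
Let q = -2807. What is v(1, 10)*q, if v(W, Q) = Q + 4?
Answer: -39298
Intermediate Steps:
v(W, Q) = 4 + Q
v(1, 10)*q = (4 + 10)*(-2807) = 14*(-2807) = -39298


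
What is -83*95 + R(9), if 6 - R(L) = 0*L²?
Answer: -7879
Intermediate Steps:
R(L) = 6 (R(L) = 6 - 0*L² = 6 - 1*0 = 6 + 0 = 6)
-83*95 + R(9) = -83*95 + 6 = -7885 + 6 = -7879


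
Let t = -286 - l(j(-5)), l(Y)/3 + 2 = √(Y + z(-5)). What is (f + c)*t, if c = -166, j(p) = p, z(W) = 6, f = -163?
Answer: 93107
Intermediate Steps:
l(Y) = -6 + 3*√(6 + Y) (l(Y) = -6 + 3*√(Y + 6) = -6 + 3*√(6 + Y))
t = -283 (t = -286 - (-6 + 3*√(6 - 5)) = -286 - (-6 + 3*√1) = -286 - (-6 + 3*1) = -286 - (-6 + 3) = -286 - 1*(-3) = -286 + 3 = -283)
(f + c)*t = (-163 - 166)*(-283) = -329*(-283) = 93107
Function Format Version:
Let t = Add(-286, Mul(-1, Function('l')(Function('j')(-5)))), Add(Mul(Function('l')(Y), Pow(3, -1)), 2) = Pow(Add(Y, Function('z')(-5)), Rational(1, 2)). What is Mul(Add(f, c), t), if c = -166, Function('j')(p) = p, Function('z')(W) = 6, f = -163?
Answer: 93107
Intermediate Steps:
Function('l')(Y) = Add(-6, Mul(3, Pow(Add(6, Y), Rational(1, 2)))) (Function('l')(Y) = Add(-6, Mul(3, Pow(Add(Y, 6), Rational(1, 2)))) = Add(-6, Mul(3, Pow(Add(6, Y), Rational(1, 2)))))
t = -283 (t = Add(-286, Mul(-1, Add(-6, Mul(3, Pow(Add(6, -5), Rational(1, 2)))))) = Add(-286, Mul(-1, Add(-6, Mul(3, Pow(1, Rational(1, 2)))))) = Add(-286, Mul(-1, Add(-6, Mul(3, 1)))) = Add(-286, Mul(-1, Add(-6, 3))) = Add(-286, Mul(-1, -3)) = Add(-286, 3) = -283)
Mul(Add(f, c), t) = Mul(Add(-163, -166), -283) = Mul(-329, -283) = 93107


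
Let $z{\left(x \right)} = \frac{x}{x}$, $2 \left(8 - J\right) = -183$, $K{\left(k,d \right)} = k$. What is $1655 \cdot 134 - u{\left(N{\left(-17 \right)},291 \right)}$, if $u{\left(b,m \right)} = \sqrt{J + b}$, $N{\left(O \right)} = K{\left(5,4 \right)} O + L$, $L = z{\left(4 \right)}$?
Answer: $221770 - \frac{\sqrt{62}}{2} \approx 2.2177 \cdot 10^{5}$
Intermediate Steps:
$J = \frac{199}{2}$ ($J = 8 - - \frac{183}{2} = 8 + \frac{183}{2} = \frac{199}{2} \approx 99.5$)
$z{\left(x \right)} = 1$
$L = 1$
$N{\left(O \right)} = 1 + 5 O$ ($N{\left(O \right)} = 5 O + 1 = 1 + 5 O$)
$u{\left(b,m \right)} = \sqrt{\frac{199}{2} + b}$
$1655 \cdot 134 - u{\left(N{\left(-17 \right)},291 \right)} = 1655 \cdot 134 - \frac{\sqrt{398 + 4 \left(1 + 5 \left(-17\right)\right)}}{2} = 221770 - \frac{\sqrt{398 + 4 \left(1 - 85\right)}}{2} = 221770 - \frac{\sqrt{398 + 4 \left(-84\right)}}{2} = 221770 - \frac{\sqrt{398 - 336}}{2} = 221770 - \frac{\sqrt{62}}{2}$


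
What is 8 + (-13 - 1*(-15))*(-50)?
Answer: -92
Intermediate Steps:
8 + (-13 - 1*(-15))*(-50) = 8 + (-13 + 15)*(-50) = 8 + 2*(-50) = 8 - 100 = -92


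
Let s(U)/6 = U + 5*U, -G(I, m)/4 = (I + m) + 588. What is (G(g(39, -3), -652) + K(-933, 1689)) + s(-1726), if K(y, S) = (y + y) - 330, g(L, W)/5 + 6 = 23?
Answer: -64416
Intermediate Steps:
g(L, W) = 85 (g(L, W) = -30 + 5*23 = -30 + 115 = 85)
K(y, S) = -330 + 2*y (K(y, S) = 2*y - 330 = -330 + 2*y)
G(I, m) = -2352 - 4*I - 4*m (G(I, m) = -4*((I + m) + 588) = -4*(588 + I + m) = -2352 - 4*I - 4*m)
s(U) = 36*U (s(U) = 6*(U + 5*U) = 6*(6*U) = 36*U)
(G(g(39, -3), -652) + K(-933, 1689)) + s(-1726) = ((-2352 - 4*85 - 4*(-652)) + (-330 + 2*(-933))) + 36*(-1726) = ((-2352 - 340 + 2608) + (-330 - 1866)) - 62136 = (-84 - 2196) - 62136 = -2280 - 62136 = -64416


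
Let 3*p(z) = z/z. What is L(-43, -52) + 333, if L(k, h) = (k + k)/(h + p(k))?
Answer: 51873/155 ≈ 334.66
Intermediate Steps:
p(z) = ⅓ (p(z) = (z/z)/3 = (⅓)*1 = ⅓)
L(k, h) = 2*k/(⅓ + h) (L(k, h) = (k + k)/(h + ⅓) = (2*k)/(⅓ + h) = 2*k/(⅓ + h))
L(-43, -52) + 333 = 6*(-43)/(1 + 3*(-52)) + 333 = 6*(-43)/(1 - 156) + 333 = 6*(-43)/(-155) + 333 = 6*(-43)*(-1/155) + 333 = 258/155 + 333 = 51873/155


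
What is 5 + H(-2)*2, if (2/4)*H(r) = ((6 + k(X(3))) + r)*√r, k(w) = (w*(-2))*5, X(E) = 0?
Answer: 5 + 16*I*√2 ≈ 5.0 + 22.627*I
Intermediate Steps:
k(w) = -10*w (k(w) = -2*w*5 = -10*w)
H(r) = 2*√r*(6 + r) (H(r) = 2*(((6 - 10*0) + r)*√r) = 2*(((6 + 0) + r)*√r) = 2*((6 + r)*√r) = 2*(√r*(6 + r)) = 2*√r*(6 + r))
5 + H(-2)*2 = 5 + (2*√(-2)*(6 - 2))*2 = 5 + (2*(I*√2)*4)*2 = 5 + (8*I*√2)*2 = 5 + 16*I*√2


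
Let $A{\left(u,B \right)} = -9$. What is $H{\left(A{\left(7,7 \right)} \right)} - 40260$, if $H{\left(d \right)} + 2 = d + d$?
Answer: $-40280$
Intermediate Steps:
$H{\left(d \right)} = -2 + 2 d$ ($H{\left(d \right)} = -2 + \left(d + d\right) = -2 + 2 d$)
$H{\left(A{\left(7,7 \right)} \right)} - 40260 = \left(-2 + 2 \left(-9\right)\right) - 40260 = \left(-2 - 18\right) - 40260 = -20 - 40260 = -40280$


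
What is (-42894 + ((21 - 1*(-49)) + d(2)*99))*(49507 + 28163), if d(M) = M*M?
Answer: -3295382760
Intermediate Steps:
d(M) = M**2
(-42894 + ((21 - 1*(-49)) + d(2)*99))*(49507 + 28163) = (-42894 + ((21 - 1*(-49)) + 2**2*99))*(49507 + 28163) = (-42894 + ((21 + 49) + 4*99))*77670 = (-42894 + (70 + 396))*77670 = (-42894 + 466)*77670 = -42428*77670 = -3295382760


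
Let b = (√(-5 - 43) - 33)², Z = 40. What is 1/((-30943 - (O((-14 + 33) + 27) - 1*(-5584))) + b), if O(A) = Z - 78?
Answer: I/(24*(-1477*I + 11*√3)) ≈ -2.8206e-5 + 3.6384e-7*I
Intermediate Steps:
O(A) = -38 (O(A) = 40 - 78 = -38)
b = (-33 + 4*I*√3)² (b = (√(-48) - 33)² = (4*I*√3 - 33)² = (-33 + 4*I*√3)² ≈ 1041.0 - 457.26*I)
1/((-30943 - (O((-14 + 33) + 27) - 1*(-5584))) + b) = 1/((-30943 - (-38 - 1*(-5584))) + (1041 - 264*I*√3)) = 1/((-30943 - (-38 + 5584)) + (1041 - 264*I*√3)) = 1/((-30943 - 1*5546) + (1041 - 264*I*√3)) = 1/((-30943 - 5546) + (1041 - 264*I*√3)) = 1/(-36489 + (1041 - 264*I*√3)) = 1/(-35448 - 264*I*√3)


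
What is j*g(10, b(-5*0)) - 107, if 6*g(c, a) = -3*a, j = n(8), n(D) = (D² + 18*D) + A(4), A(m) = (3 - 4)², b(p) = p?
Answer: -107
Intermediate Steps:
A(m) = 1 (A(m) = (-1)² = 1)
n(D) = 1 + D² + 18*D (n(D) = (D² + 18*D) + 1 = 1 + D² + 18*D)
j = 209 (j = 1 + 8² + 18*8 = 1 + 64 + 144 = 209)
g(c, a) = -a/2 (g(c, a) = (-3*a)/6 = -a/2)
j*g(10, b(-5*0)) - 107 = 209*(-(-5)*0/2) - 107 = 209*(-½*0) - 107 = 209*0 - 107 = 0 - 107 = -107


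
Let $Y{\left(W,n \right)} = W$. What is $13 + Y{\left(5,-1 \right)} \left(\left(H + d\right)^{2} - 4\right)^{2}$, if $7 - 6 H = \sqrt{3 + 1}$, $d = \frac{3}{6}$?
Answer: $\frac{3053}{81} \approx 37.691$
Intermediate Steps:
$d = \frac{1}{2}$ ($d = 3 \cdot \frac{1}{6} = \frac{1}{2} \approx 0.5$)
$H = \frac{5}{6}$ ($H = \frac{7}{6} - \frac{\sqrt{3 + 1}}{6} = \frac{7}{6} - \frac{\sqrt{4}}{6} = \frac{7}{6} - \frac{1}{3} = \frac{5}{6} \approx 0.83333$)
$13 + Y{\left(5,-1 \right)} \left(\left(H + d\right)^{2} - 4\right)^{2} = 13 + 5 \left(\left(\frac{5}{6} + \frac{1}{2}\right)^{2} - 4\right)^{2} = 13 + 5 \left(\left(\frac{4}{3}\right)^{2} - 4\right)^{2} = 13 + 5 \left(\frac{16}{9} - 4\right)^{2} = 13 + 5 \left(- \frac{20}{9}\right)^{2} = 13 + 5 \cdot \frac{400}{81} = 13 + \frac{2000}{81} = \frac{3053}{81}$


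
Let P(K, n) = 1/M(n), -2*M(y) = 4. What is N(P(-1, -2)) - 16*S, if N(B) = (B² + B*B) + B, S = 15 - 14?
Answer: -16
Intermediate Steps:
M(y) = -2 (M(y) = -½*4 = -2)
P(K, n) = -½ (P(K, n) = 1/(-2) = -½)
S = 1
N(B) = B + 2*B² (N(B) = (B² + B²) + B = 2*B² + B = B + 2*B²)
N(P(-1, -2)) - 16*S = -(1 + 2*(-½))/2 - 16*1 = -(1 - 1)/2 - 16 = -½*0 - 16 = 0 - 16 = -16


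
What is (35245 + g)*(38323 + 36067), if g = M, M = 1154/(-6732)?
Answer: 4412595089135/1683 ≈ 2.6219e+9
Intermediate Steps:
M = -577/3366 (M = 1154*(-1/6732) = -577/3366 ≈ -0.17142)
g = -577/3366 ≈ -0.17142
(35245 + g)*(38323 + 36067) = (35245 - 577/3366)*(38323 + 36067) = (118634093/3366)*74390 = 4412595089135/1683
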